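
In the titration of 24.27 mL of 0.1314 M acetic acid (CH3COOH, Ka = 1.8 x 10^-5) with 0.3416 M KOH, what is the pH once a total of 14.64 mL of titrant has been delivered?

n(acid) = 0.1314 x 0.02427 = 0.003189 mol; n(KOH) added = 0.3416 x 0.01464 = 0.005001 mol.
Base is in excess by 0.005001 - 0.003189 = 0.001812 mol in a total volume of 0.03891 L.
[OH^-] = 0.001812/0.03891 = 0.04657 M, so pOH = 1.33 and pH = 14.00 - 1.33 = 12.67.

12.67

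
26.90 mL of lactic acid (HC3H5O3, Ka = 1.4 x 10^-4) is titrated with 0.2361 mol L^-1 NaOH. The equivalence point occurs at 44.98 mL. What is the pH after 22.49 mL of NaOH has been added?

3.85

22.49 mL is exactly half the equivalence volume (44.98/2), i.e. the half-equivalence point.
There, n(HA) = n(A^-), so pH = pKa = -log(1.4 x 10^-4) = 3.85.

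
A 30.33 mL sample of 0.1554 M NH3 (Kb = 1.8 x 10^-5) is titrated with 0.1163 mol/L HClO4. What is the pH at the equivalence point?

n(NH3) = 0.1554 x 0.03033 = 0.004713 mol; V(HClO4) at equivalence = 0.004713/0.1163 = 0.04053 L.
At equivalence the base is fully converted to NH4+; total volume = 0.07086 L, so [NH4+] = 0.004713/0.07086 = 0.06652 M.
Ka(NH4+) = Kw/Kb = 1.0e-14 / 1.8 x 10^-5 = 5.56e-10.
[H^+] = sqrt(Ka x [NH4+]) = sqrt(5.56e-10 x 0.06652) = 6.08e-6 M.
pH = -log(6.08e-6) = 5.22.

5.22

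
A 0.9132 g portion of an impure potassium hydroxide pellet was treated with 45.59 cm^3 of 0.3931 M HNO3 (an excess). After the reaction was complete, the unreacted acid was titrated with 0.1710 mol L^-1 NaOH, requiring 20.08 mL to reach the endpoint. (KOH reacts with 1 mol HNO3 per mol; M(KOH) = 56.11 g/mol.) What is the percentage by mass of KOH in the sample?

89.0%

Total n(HNO3) added = 0.3931 x 0.04559 = 0.01792 mol.
n(NaOH) used = 0.1710 x 0.02008 = 0.003434 mol, which equals the excess n(HNO3).
So n(HNO3) consumed by the sample = 0.01792 - 0.003434 = 0.01449 mol.
n(KOH) = 0.01449 / 1 = 0.01449 mol.
mass KOH = 0.01449 x 56.11 = 0.8129 g, so %KOH = 0.8129/0.9132 x 100 = 89.0%.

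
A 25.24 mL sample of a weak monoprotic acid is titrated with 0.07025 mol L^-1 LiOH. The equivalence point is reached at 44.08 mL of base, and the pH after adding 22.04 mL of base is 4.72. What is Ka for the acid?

22.04 mL is half of the equivalence volume, so this is the half-equivalence point where [HA] = [A^-].
At half-equivalence pH = pKa, so pKa = 4.72.
Ka = 10^(-4.72) = 1.9 x 10^-5.

1.9 x 10^-5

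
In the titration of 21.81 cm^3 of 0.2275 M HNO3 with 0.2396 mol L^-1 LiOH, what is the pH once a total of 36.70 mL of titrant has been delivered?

n(acid) = 0.2275 x 0.02181 = 0.004962 mol; n(LiOH) added = 0.2396 x 0.03670 = 0.008793 mol.
Base is in excess by 0.008793 - 0.004962 = 0.003832 mol in a total volume of 0.05851 L.
[OH^-] = 0.003832/0.05851 = 0.06549 M, so pOH = 1.18 and pH = 14.00 - 1.18 = 12.82.

12.82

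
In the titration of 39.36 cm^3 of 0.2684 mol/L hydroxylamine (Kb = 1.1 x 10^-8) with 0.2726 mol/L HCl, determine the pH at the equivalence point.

n(NH2OH) = 0.2684 x 0.03936 = 0.01056 mol; V(HCl) at equivalence = 0.01056/0.2726 = 0.03875 L.
At equivalence the base is fully converted to NH3OH+; total volume = 0.07811 L, so [NH3OH+] = 0.01056/0.07811 = 0.1352 M.
Ka(NH3OH+) = Kw/Kb = 1.0e-14 / 1.1 x 10^-8 = 9.09e-7.
[H^+] = sqrt(Ka x [NH3OH+]) = sqrt(9.09e-7 x 0.1352) = 0.000351 M.
pH = -log(0.000351) = 3.46.

3.46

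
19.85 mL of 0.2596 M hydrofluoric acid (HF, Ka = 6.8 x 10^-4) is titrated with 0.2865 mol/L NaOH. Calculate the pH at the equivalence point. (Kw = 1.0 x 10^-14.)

8.15

n(HF) = 0.2596 x 0.01985 = 0.005153 mol; V(NaOH) at equivalence = 0.005153/0.2865 = 0.01799 L.
At equivalence all the acid is converted to F-; total volume = 0.01985 + 0.01799 = 0.03784 L, so [F-] = 0.005153/0.03784 = 0.1362 M.
Kb = Kw/Ka = 1.0e-14 / 6.8 x 10^-4 = 1.47e-11.
[OH^-] = sqrt(Kb x [F-]) = sqrt(1.47e-11 x 0.1362) = 1.42e-6 M.
pOH = 5.85, so pH = 14.00 - 5.85 = 8.15.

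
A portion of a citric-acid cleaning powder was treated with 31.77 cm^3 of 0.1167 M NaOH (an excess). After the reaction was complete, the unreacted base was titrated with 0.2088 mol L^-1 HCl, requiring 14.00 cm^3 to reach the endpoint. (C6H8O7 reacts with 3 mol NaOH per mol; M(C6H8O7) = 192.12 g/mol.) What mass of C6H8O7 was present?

Total n(NaOH) added = 0.1167 x 0.03177 = 0.003708 mol.
n(HCl) used = 0.2088 x 0.01400 = 0.002923 mol, which equals the excess n(NaOH).
So n(NaOH) consumed by the sample = 0.003708 - 0.002923 = 0.0007844 mol.
n(C6H8O7) = 0.0007844 / 3 = 0.0002615 mol.
mass = 0.0002615 mol x 192.12 g/mol = 0.0502 g.

0.0502 g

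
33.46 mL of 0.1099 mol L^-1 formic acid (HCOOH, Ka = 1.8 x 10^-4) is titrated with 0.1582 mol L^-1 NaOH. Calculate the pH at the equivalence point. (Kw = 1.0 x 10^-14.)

8.28

n(HCOOH) = 0.1099 x 0.03346 = 0.003677 mol; V(NaOH) at equivalence = 0.003677/0.1582 = 0.02324 L.
At equivalence all the acid is converted to HCOO-; total volume = 0.03346 + 0.02324 = 0.05670 L, so [HCOO-] = 0.003677/0.05670 = 0.06485 M.
Kb = Kw/Ka = 1.0e-14 / 1.8 x 10^-4 = 5.56e-11.
[OH^-] = sqrt(Kb x [HCOO-]) = sqrt(5.56e-11 x 0.06485) = 1.90e-6 M.
pOH = 5.72, so pH = 14.00 - 5.72 = 8.28.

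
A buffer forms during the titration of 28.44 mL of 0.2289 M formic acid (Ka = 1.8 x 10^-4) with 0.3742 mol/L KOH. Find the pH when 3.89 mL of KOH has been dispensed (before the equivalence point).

3.20

Initial n(HCOOH) = 0.2289 x 0.02844 = 0.006510 mol.
n(KOH) added = 0.3742 x 0.003890 = 0.001456 mol, converting that many moles of HCOOH to HCOO-.
Remaining n(HCOOH) = 0.005054 mol; n(HCOO-) = 0.001456 mol.
By Henderson-Hasselbalch, pH = pKa + log([A^-]/[HA]) = 3.74 + log(0.001456/0.005054) = 3.74 + (-0.54) = 3.20.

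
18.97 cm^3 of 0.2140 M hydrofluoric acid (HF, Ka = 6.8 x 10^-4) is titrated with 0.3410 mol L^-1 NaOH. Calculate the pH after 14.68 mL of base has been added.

n(acid) = 0.2140 x 0.01897 = 0.004060 mol; n(NaOH) added = 0.3410 x 0.01468 = 0.005006 mol.
Base is in excess by 0.005006 - 0.004060 = 0.0009463 mol in a total volume of 0.03365 L.
[OH^-] = 0.0009463/0.03365 = 0.02812 M, so pOH = 1.55 and pH = 14.00 - 1.55 = 12.45.

12.45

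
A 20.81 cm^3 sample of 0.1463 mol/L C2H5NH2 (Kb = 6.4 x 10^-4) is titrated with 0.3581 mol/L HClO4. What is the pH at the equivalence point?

n(C2H5NH2) = 0.1463 x 0.02081 = 0.003045 mol; V(HClO4) at equivalence = 0.003045/0.3581 = 0.008502 L.
At equivalence the base is fully converted to C2H5NH3+; total volume = 0.02931 L, so [C2H5NH3+] = 0.003045/0.02931 = 0.1039 M.
Ka(C2H5NH3+) = Kw/Kb = 1.0e-14 / 6.4 x 10^-4 = 1.56e-11.
[H^+] = sqrt(Ka x [C2H5NH3+]) = sqrt(1.56e-11 x 0.1039) = 1.27e-6 M.
pH = -log(1.27e-6) = 5.89.

5.89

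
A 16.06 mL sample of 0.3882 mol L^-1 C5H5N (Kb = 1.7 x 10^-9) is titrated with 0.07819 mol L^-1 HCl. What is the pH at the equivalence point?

3.21

n(C5H5N) = 0.3882 x 0.01606 = 0.006234 mol; V(HCl) at equivalence = 0.006234/0.07819 = 0.07974 L.
At equivalence the base is fully converted to C5H5NH+; total volume = 0.09580 L, so [C5H5NH+] = 0.006234/0.09580 = 0.06508 M.
Ka(C5H5NH+) = Kw/Kb = 1.0e-14 / 1.7 x 10^-9 = 5.88e-6.
[H^+] = sqrt(Ka x [C5H5NH+]) = sqrt(5.88e-6 x 0.06508) = 0.000619 M.
pH = -log(0.000619) = 3.21.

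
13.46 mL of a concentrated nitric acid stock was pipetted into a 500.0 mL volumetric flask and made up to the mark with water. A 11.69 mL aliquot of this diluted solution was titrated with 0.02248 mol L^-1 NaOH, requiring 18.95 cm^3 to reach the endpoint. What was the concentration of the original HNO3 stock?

1.35 M

n(NaOH) = 0.02248 x 0.01895 = 0.0004260 mol.
n(HNO3) in the aliquot = 0.0004260 mol.
[diluted HNO3] = 0.0004260 / 0.01169 = 0.03644 M.
Dilution factor = 500.0/13.46 = 37.15, so [stock] = 0.03644 x 37.15 = 1.35 M.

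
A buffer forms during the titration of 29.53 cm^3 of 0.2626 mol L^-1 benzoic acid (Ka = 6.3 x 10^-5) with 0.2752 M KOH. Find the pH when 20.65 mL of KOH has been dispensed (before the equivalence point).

4.64

Initial n(C6H5COOH) = 0.2626 x 0.02953 = 0.007755 mol.
n(KOH) added = 0.2752 x 0.02065 = 0.005683 mol, converting that many moles of C6H5COOH to C6H5COO-.
Remaining n(C6H5COOH) = 0.002072 mol; n(C6H5COO-) = 0.005683 mol.
By Henderson-Hasselbalch, pH = pKa + log([A^-]/[HA]) = 4.20 + log(0.005683/0.002072) = 4.20 + (+0.44) = 4.64.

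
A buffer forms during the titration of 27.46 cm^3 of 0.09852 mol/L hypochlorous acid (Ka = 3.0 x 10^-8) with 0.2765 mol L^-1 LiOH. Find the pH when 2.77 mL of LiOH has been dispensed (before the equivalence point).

Initial n(HClO) = 0.09852 x 0.02746 = 0.002705 mol.
n(LiOH) added = 0.2765 x 0.002770 = 0.0007659 mol, converting that many moles of HClO to ClO-.
Remaining n(HClO) = 0.001939 mol; n(ClO-) = 0.0007659 mol.
By Henderson-Hasselbalch, pH = pKa + log([A^-]/[HA]) = 7.52 + log(0.0007659/0.001939) = 7.52 + (-0.40) = 7.12.

7.12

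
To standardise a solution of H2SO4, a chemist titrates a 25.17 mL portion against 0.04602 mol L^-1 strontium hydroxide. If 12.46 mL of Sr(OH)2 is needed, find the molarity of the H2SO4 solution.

0.0228 M

n(Sr(OH)2) delivered = 0.04602 x 0.01246 = 0.0005734 mol.
For a 1:1 reaction, n(H2SO4) = 0.0005734 mol.
[H2SO4] = 0.0005734 mol / 0.02517 L = 0.0228 M.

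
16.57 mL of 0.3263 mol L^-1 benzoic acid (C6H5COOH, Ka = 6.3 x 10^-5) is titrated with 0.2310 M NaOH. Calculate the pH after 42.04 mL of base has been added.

12.87

n(acid) = 0.3263 x 0.01657 = 0.005407 mol; n(NaOH) added = 0.2310 x 0.04204 = 0.009711 mol.
Base is in excess by 0.009711 - 0.005407 = 0.004304 mol in a total volume of 0.05861 L.
[OH^-] = 0.004304/0.05861 = 0.07344 M, so pOH = 1.13 and pH = 14.00 - 1.13 = 12.87.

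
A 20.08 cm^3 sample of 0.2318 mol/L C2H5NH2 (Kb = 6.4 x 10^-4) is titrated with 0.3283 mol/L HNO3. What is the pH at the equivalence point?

5.84

n(C2H5NH2) = 0.2318 x 0.02008 = 0.004655 mol; V(HNO3) at equivalence = 0.004655/0.3283 = 0.01418 L.
At equivalence the base is fully converted to C2H5NH3+; total volume = 0.03426 L, so [C2H5NH3+] = 0.004655/0.03426 = 0.1359 M.
Ka(C2H5NH3+) = Kw/Kb = 1.0e-14 / 6.4 x 10^-4 = 1.56e-11.
[H^+] = sqrt(Ka x [C2H5NH3+]) = sqrt(1.56e-11 x 0.1359) = 1.46e-6 M.
pH = -log(1.46e-6) = 5.84.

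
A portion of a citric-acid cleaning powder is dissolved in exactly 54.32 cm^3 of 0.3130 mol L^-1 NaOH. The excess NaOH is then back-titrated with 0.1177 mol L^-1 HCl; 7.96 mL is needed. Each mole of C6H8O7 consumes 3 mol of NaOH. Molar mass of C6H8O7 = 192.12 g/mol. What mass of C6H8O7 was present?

1.03 g

Total n(NaOH) added = 0.3130 x 0.05432 = 0.01700 mol.
n(HCl) used = 0.1177 x 0.007960 = 0.0009369 mol, which equals the excess n(NaOH).
So n(NaOH) consumed by the sample = 0.01700 - 0.0009369 = 0.01607 mol.
n(C6H8O7) = 0.01607 / 3 = 0.005355 mol.
mass = 0.005355 mol x 192.12 g/mol = 1.03 g.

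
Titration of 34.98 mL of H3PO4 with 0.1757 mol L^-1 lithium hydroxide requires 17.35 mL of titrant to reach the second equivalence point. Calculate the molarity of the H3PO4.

n(LiOH) = 0.1757 x 0.01735 = 0.003048 mol.
At the second equivalence point, 2 mol OH^- react per mol H3PO4, so n(H3PO4) = 0.003048 / 2 = 0.001524 mol.
[H3PO4] = 0.001524 / 0.03498 L = 0.0436 M.

0.0436 M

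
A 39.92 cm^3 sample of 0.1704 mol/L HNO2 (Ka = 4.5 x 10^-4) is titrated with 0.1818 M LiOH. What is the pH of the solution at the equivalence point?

n(HNO2) = 0.1704 x 0.03992 = 0.006802 mol; V(LiOH) at equivalence = 0.006802/0.1818 = 0.03742 L.
At equivalence all the acid is converted to NO2-; total volume = 0.03992 + 0.03742 = 0.07734 L, so [NO2-] = 0.006802/0.07734 = 0.08796 M.
Kb = Kw/Ka = 1.0e-14 / 4.5 x 10^-4 = 2.22e-11.
[OH^-] = sqrt(Kb x [NO2-]) = sqrt(2.22e-11 x 0.08796) = 1.40e-6 M.
pOH = 5.85, so pH = 14.00 - 5.85 = 8.15.

8.15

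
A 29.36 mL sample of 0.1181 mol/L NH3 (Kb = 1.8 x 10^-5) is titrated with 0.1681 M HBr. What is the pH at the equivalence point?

5.21

n(NH3) = 0.1181 x 0.02936 = 0.003467 mol; V(HBr) at equivalence = 0.003467/0.1681 = 0.02063 L.
At equivalence the base is fully converted to NH4+; total volume = 0.04999 L, so [NH4+] = 0.003467/0.04999 = 0.06937 M.
Ka(NH4+) = Kw/Kb = 1.0e-14 / 1.8 x 10^-5 = 5.56e-10.
[H^+] = sqrt(Ka x [NH4+]) = sqrt(5.56e-10 x 0.06937) = 6.21e-6 M.
pH = -log(6.21e-6) = 5.21.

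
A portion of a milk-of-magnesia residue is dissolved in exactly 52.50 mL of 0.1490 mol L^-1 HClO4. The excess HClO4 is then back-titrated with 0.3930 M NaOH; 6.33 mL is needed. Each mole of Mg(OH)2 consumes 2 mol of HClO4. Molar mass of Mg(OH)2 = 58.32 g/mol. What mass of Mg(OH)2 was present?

0.156 g

Total n(HClO4) added = 0.1490 x 0.05250 = 0.007822 mol.
n(NaOH) used = 0.3930 x 0.006330 = 0.002488 mol, which equals the excess n(HClO4).
So n(HClO4) consumed by the sample = 0.007822 - 0.002488 = 0.005335 mol.
n(Mg(OH)2) = 0.005335 / 2 = 0.002667 mol.
mass = 0.002667 mol x 58.32 g/mol = 0.156 g.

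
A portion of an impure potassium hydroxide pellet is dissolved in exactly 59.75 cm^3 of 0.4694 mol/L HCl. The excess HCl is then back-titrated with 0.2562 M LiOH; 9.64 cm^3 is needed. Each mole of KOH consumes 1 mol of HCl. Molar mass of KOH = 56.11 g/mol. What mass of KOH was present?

1.44 g

Total n(HCl) added = 0.4694 x 0.05975 = 0.02805 mol.
n(LiOH) used = 0.2562 x 0.009640 = 0.002470 mol, which equals the excess n(HCl).
So n(HCl) consumed by the sample = 0.02805 - 0.002470 = 0.02558 mol.
n(KOH) = 0.02558 / 1 = 0.02558 mol.
mass = 0.02558 mol x 56.11 g/mol = 1.44 g.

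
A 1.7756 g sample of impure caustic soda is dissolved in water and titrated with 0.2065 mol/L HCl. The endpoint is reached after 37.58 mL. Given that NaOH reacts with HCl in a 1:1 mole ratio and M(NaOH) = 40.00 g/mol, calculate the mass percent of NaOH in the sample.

n(HCl) = 0.2065 x 0.03758 = 0.007760 mol.
n(NaOH) = 0.007760 / 1 = 0.007760 mol.
mass of NaOH = 0.007760 x 40.00 = 0.3104 g.
% purity = 0.3104 / 1.7756 x 100 = 17.5%.

17.5%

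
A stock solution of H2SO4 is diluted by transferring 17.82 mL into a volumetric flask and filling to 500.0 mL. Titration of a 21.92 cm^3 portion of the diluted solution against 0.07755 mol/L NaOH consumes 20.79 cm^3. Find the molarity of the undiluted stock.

n(NaOH) = 0.07755 x 0.02079 = 0.001612 mol.
n(H2SO4) in the aliquot = 0.001612 x 1/2 = 0.0008061 mol.
[diluted H2SO4] = 0.0008061 / 0.02192 = 0.03678 M.
Dilution factor = 500.0/17.82 = 28.06, so [stock] = 0.03678 x 28.06 = 1.03 M.

1.03 M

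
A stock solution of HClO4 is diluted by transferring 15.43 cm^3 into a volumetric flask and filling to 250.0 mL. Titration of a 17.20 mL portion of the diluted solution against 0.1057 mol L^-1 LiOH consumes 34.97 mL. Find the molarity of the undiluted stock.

3.48 M

n(LiOH) = 0.1057 x 0.03497 = 0.003696 mol.
n(HClO4) in the aliquot = 0.003696 mol.
[diluted HClO4] = 0.003696 / 0.01720 = 0.2149 M.
Dilution factor = 250.0/15.43 = 16.20, so [stock] = 0.2149 x 16.20 = 3.48 M.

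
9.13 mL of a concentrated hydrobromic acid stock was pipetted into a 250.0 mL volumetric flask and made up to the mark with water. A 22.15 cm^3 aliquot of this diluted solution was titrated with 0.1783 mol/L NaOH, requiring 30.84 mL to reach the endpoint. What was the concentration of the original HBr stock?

6.80 M

n(NaOH) = 0.1783 x 0.03084 = 0.005499 mol.
n(HBr) in the aliquot = 0.005499 mol.
[diluted HBr] = 0.005499 / 0.02215 = 0.2483 M.
Dilution factor = 250.0/9.130 = 27.38, so [stock] = 0.2483 x 27.38 = 6.80 M.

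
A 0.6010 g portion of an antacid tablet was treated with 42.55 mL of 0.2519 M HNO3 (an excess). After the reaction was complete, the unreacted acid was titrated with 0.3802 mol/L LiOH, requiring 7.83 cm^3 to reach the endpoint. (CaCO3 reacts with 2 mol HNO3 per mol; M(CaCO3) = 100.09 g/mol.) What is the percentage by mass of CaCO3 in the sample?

Total n(HNO3) added = 0.2519 x 0.04255 = 0.01072 mol.
n(LiOH) used = 0.3802 x 0.007830 = 0.002977 mol, which equals the excess n(HNO3).
So n(HNO3) consumed by the sample = 0.01072 - 0.002977 = 0.007741 mol.
n(CaCO3) = 0.007741 / 2 = 0.003871 mol.
mass CaCO3 = 0.003871 x 100.09 = 0.3874 g, so %CaCO3 = 0.3874/0.6010 x 100 = 64.5%.

64.5%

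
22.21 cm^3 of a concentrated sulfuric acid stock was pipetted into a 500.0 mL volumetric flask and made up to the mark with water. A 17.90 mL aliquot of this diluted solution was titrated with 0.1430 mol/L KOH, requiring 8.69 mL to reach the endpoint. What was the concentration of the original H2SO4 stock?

0.781 M

n(KOH) = 0.1430 x 0.008690 = 0.001243 mol.
n(H2SO4) in the aliquot = 0.001243 x 1/2 = 0.0006213 mol.
[diluted H2SO4] = 0.0006213 / 0.01790 = 0.03471 M.
Dilution factor = 500.0/22.21 = 22.51, so [stock] = 0.03471 x 22.51 = 0.781 M.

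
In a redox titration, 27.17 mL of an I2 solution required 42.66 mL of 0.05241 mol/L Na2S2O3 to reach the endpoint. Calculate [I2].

n(Na2S2O3) = 0.05241 x 0.04266 = 0.002236 mol.
From the balanced equation, 2 mol Na2S2O3 reacts with 1 mol I2, so n(I2) = 0.002236 x 1/2 = 0.001118 mol.
[I2] = 0.001118 / 0.02717 L = 0.0411 M.

0.0411 M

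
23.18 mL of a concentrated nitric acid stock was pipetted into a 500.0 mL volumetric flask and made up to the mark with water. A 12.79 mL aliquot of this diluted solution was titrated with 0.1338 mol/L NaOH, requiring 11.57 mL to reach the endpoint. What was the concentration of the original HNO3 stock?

n(NaOH) = 0.1338 x 0.01157 = 0.001548 mol.
n(HNO3) in the aliquot = 0.001548 mol.
[diluted HNO3] = 0.001548 / 0.01279 = 0.1210 M.
Dilution factor = 500.0/23.18 = 21.57, so [stock] = 0.1210 x 21.57 = 2.61 M.

2.61 M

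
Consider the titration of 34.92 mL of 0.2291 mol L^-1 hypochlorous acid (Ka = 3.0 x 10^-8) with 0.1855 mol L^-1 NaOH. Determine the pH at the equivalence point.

10.27

n(HClO) = 0.2291 x 0.03492 = 0.008000 mol; V(NaOH) at equivalence = 0.008000/0.1855 = 0.04313 L.
At equivalence all the acid is converted to ClO-; total volume = 0.03492 + 0.04313 = 0.07805 L, so [ClO-] = 0.008000/0.07805 = 0.1025 M.
Kb = Kw/Ka = 1.0e-14 / 3.0 x 10^-8 = 3.33e-7.
[OH^-] = sqrt(Kb x [ClO-]) = sqrt(3.33e-7 x 0.1025) = 0.000185 M.
pOH = 3.73, so pH = 14.00 - 3.73 = 10.27.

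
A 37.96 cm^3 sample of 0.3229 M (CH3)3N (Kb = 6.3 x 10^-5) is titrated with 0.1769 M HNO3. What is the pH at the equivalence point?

n((CH3)3N) = 0.3229 x 0.03796 = 0.01226 mol; V(HNO3) at equivalence = 0.01226/0.1769 = 0.06929 L.
At equivalence the base is fully converted to (CH3)3NH+; total volume = 0.1072 L, so [(CH3)3NH+] = 0.01226/0.1072 = 0.1143 M.
Ka((CH3)3NH+) = Kw/Kb = 1.0e-14 / 6.3 x 10^-5 = 1.59e-10.
[H^+] = sqrt(Ka x [(CH3)3NH+]) = sqrt(1.59e-10 x 0.1143) = 4.26e-6 M.
pH = -log(4.26e-6) = 5.37.

5.37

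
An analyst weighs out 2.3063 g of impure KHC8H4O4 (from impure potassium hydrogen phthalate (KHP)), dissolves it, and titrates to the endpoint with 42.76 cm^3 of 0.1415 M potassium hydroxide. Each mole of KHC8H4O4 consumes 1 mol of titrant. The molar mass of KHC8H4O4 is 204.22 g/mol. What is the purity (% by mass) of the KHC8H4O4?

53.6%

n(KOH) = 0.1415 x 0.04276 = 0.006051 mol.
n(KHC8H4O4) = 0.006051 / 1 = 0.006051 mol.
mass of KHC8H4O4 = 0.006051 x 204.22 = 1.236 g.
% purity = 1.236 / 2.3063 x 100 = 53.6%.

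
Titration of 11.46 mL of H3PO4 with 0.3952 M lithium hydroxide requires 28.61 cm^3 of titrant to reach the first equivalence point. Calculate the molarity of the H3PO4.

n(LiOH) = 0.3952 x 0.02861 = 0.01131 mol.
At the first equivalence point, 1 mol OH^- react per mol H3PO4, so n(H3PO4) = 0.01131 / 1 = 0.01131 mol.
[H3PO4] = 0.01131 / 0.01146 L = 0.987 M.

0.987 M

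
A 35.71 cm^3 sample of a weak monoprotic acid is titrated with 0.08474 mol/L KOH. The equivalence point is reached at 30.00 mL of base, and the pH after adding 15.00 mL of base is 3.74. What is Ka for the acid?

15.00 mL is half of the equivalence volume, so this is the half-equivalence point where [HA] = [A^-].
At half-equivalence pH = pKa, so pKa = 3.74.
Ka = 10^(-3.74) = 1.8 x 10^-4.

1.8 x 10^-4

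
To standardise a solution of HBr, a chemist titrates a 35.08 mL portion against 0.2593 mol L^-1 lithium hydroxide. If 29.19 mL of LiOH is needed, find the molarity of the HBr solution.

0.216 M

n(LiOH) delivered = 0.2593 x 0.02919 = 0.007569 mol.
For a 1:1 reaction, n(HBr) = 0.007569 mol.
[HBr] = 0.007569 mol / 0.03508 L = 0.216 M.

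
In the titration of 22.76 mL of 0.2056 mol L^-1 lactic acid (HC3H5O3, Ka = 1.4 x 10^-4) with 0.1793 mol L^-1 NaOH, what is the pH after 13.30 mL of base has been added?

Initial n(HC3H5O3) = 0.2056 x 0.02276 = 0.004679 mol.
n(NaOH) added = 0.1793 x 0.01330 = 0.002385 mol, converting that many moles of HC3H5O3 to C3H5O3-.
Remaining n(HC3H5O3) = 0.002295 mol; n(C3H5O3-) = 0.002385 mol.
By Henderson-Hasselbalch, pH = pKa + log([A^-]/[HA]) = 3.85 + log(0.002385/0.002295) = 3.85 + (+0.02) = 3.87.

3.87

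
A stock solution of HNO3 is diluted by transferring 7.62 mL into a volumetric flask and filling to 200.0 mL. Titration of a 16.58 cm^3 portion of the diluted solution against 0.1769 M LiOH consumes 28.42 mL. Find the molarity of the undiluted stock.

7.96 M

n(LiOH) = 0.1769 x 0.02842 = 0.005027 mol.
n(HNO3) in the aliquot = 0.005027 mol.
[diluted HNO3] = 0.005027 / 0.01658 = 0.3032 M.
Dilution factor = 200.0/7.620 = 26.25, so [stock] = 0.3032 x 26.25 = 7.96 M.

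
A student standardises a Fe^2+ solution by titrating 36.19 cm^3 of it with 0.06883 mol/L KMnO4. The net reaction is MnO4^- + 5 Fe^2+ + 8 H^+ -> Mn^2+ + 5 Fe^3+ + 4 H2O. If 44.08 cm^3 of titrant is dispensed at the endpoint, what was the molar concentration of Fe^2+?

n(KMnO4) = 0.06883 x 0.04408 = 0.003034 mol.
From the balanced equation, 1 mol KMnO4 reacts with 5 mol Fe^2+, so n(Fe^2+) = 0.003034 x 5/1 = 0.01517 mol.
[Fe^2+] = 0.01517 / 0.03619 L = 0.419 M.

0.419 M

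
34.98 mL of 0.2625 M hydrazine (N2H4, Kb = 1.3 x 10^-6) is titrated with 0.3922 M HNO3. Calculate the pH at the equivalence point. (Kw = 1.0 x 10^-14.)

4.46

n(N2H4) = 0.2625 x 0.03498 = 0.009182 mol; V(HNO3) at equivalence = 0.009182/0.3922 = 0.02341 L.
At equivalence the base is fully converted to N2H5+; total volume = 0.05839 L, so [N2H5+] = 0.009182/0.05839 = 0.1573 M.
Ka(N2H5+) = Kw/Kb = 1.0e-14 / 1.3 x 10^-6 = 7.69e-9.
[H^+] = sqrt(Ka x [N2H5+]) = sqrt(7.69e-9 x 0.1573) = 3.48e-5 M.
pH = -log(3.48e-5) = 4.46.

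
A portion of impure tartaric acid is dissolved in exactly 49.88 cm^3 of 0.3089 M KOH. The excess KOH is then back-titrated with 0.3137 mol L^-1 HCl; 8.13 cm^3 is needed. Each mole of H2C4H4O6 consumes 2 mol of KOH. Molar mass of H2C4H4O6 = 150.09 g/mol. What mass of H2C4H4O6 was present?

Total n(KOH) added = 0.3089 x 0.04988 = 0.01541 mol.
n(HCl) used = 0.3137 x 0.008130 = 0.002550 mol, which equals the excess n(KOH).
So n(KOH) consumed by the sample = 0.01541 - 0.002550 = 0.01286 mol.
n(H2C4H4O6) = 0.01286 / 2 = 0.006429 mol.
mass = 0.006429 mol x 150.09 g/mol = 0.965 g.

0.965 g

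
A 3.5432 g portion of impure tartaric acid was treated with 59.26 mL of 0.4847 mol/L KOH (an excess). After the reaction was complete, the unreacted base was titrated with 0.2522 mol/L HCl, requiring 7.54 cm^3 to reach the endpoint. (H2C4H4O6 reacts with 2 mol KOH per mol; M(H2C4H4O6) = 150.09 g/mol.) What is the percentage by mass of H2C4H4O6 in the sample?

Total n(KOH) added = 0.4847 x 0.05926 = 0.02872 mol.
n(HCl) used = 0.2522 x 0.007540 = 0.001902 mol, which equals the excess n(KOH).
So n(KOH) consumed by the sample = 0.02872 - 0.001902 = 0.02682 mol.
n(H2C4H4O6) = 0.02682 / 2 = 0.01341 mol.
mass H2C4H4O6 = 0.01341 x 150.09 = 2.013 g, so %H2C4H4O6 = 2.013/3.5432 x 100 = 56.8%.

56.8%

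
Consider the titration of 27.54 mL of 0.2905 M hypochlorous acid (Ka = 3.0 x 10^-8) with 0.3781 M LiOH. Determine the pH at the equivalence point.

10.37

n(HClO) = 0.2905 x 0.02754 = 0.008000 mol; V(LiOH) at equivalence = 0.008000/0.3781 = 0.02116 L.
At equivalence all the acid is converted to ClO-; total volume = 0.02754 + 0.02116 = 0.04870 L, so [ClO-] = 0.008000/0.04870 = 0.1643 M.
Kb = Kw/Ka = 1.0e-14 / 3.0 x 10^-8 = 3.33e-7.
[OH^-] = sqrt(Kb x [ClO-]) = sqrt(3.33e-7 x 0.1643) = 0.000234 M.
pOH = 3.63, so pH = 14.00 - 3.63 = 10.37.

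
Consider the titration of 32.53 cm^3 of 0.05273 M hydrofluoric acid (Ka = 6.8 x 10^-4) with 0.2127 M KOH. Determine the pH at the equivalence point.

n(HF) = 0.05273 x 0.03253 = 0.001715 mol; V(KOH) at equivalence = 0.001715/0.2127 = 0.008064 L.
At equivalence all the acid is converted to F-; total volume = 0.03253 + 0.008064 = 0.04059 L, so [F-] = 0.001715/0.04059 = 0.04225 M.
Kb = Kw/Ka = 1.0e-14 / 6.8 x 10^-4 = 1.47e-11.
[OH^-] = sqrt(Kb x [F-]) = sqrt(1.47e-11 x 0.04225) = 7.88e-7 M.
pOH = 6.10, so pH = 14.00 - 6.10 = 7.90.

7.90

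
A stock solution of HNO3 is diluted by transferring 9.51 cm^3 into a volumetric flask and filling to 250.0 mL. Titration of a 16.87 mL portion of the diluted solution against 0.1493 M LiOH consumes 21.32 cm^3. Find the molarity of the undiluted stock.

4.96 M

n(LiOH) = 0.1493 x 0.02132 = 0.003183 mol.
n(HNO3) in the aliquot = 0.003183 mol.
[diluted HNO3] = 0.003183 / 0.01687 = 0.1887 M.
Dilution factor = 250.0/9.510 = 26.29, so [stock] = 0.1887 x 26.29 = 4.96 M.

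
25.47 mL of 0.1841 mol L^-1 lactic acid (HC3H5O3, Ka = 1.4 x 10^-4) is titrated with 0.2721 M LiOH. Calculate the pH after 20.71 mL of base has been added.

n(acid) = 0.1841 x 0.02547 = 0.004689 mol; n(LiOH) added = 0.2721 x 0.02071 = 0.005635 mol.
Base is in excess by 0.005635 - 0.004689 = 0.0009462 mol in a total volume of 0.04618 L.
[OH^-] = 0.0009462/0.04618 = 0.02049 M, so pOH = 1.69 and pH = 14.00 - 1.69 = 12.31.

12.31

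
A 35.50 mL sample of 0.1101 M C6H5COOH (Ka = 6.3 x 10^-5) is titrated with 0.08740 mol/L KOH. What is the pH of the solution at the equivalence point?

n(C6H5COOH) = 0.1101 x 0.03550 = 0.003909 mol; V(KOH) at equivalence = 0.003909/0.08740 = 0.04472 L.
At equivalence all the acid is converted to C6H5COO-; total volume = 0.03550 + 0.04472 = 0.08022 L, so [C6H5COO-] = 0.003909/0.08022 = 0.04872 M.
Kb = Kw/Ka = 1.0e-14 / 6.3 x 10^-5 = 1.59e-10.
[OH^-] = sqrt(Kb x [C6H5COO-]) = sqrt(1.59e-10 x 0.04872) = 2.78e-6 M.
pOH = 5.56, so pH = 14.00 - 5.56 = 8.44.

8.44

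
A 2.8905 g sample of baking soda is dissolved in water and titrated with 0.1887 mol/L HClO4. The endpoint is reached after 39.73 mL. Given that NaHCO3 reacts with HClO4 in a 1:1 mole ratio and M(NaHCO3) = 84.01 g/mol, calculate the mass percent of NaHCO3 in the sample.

21.8%

n(HClO4) = 0.1887 x 0.03973 = 0.007497 mol.
n(NaHCO3) = 0.007497 / 1 = 0.007497 mol.
mass of NaHCO3 = 0.007497 x 84.01 = 0.6298 g.
% purity = 0.6298 / 2.8905 x 100 = 21.8%.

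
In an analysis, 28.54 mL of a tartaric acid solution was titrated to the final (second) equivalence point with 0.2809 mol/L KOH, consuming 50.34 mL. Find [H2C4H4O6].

n(KOH) = 0.2809 x 0.05034 = 0.01414 mol.
At the final (second) equivalence point, 2 mol OH^- react per mol H2C4H4O6, so n(H2C4H4O6) = 0.01414 / 2 = 0.007070 mol.
[H2C4H4O6] = 0.007070 / 0.02854 L = 0.248 M.

0.248 M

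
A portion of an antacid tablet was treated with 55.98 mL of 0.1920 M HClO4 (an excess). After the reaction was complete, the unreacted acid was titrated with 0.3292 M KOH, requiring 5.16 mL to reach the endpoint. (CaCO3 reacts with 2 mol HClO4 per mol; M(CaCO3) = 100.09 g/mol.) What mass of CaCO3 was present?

0.453 g

Total n(HClO4) added = 0.1920 x 0.05598 = 0.01075 mol.
n(KOH) used = 0.3292 x 0.005160 = 0.001699 mol, which equals the excess n(HClO4).
So n(HClO4) consumed by the sample = 0.01075 - 0.001699 = 0.009049 mol.
n(CaCO3) = 0.009049 / 2 = 0.004525 mol.
mass = 0.004525 mol x 100.09 g/mol = 0.453 g.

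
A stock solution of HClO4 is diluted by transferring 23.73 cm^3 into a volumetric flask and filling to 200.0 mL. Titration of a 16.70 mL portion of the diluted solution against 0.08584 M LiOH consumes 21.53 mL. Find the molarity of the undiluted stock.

0.933 M

n(LiOH) = 0.08584 x 0.02153 = 0.001848 mol.
n(HClO4) in the aliquot = 0.001848 mol.
[diluted HClO4] = 0.001848 / 0.01670 = 0.1107 M.
Dilution factor = 200.0/23.73 = 8.428, so [stock] = 0.1107 x 8.428 = 0.933 M.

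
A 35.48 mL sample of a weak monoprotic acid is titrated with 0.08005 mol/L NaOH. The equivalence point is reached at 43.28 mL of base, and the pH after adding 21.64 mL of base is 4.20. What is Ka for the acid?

21.64 mL is half of the equivalence volume, so this is the half-equivalence point where [HA] = [A^-].
At half-equivalence pH = pKa, so pKa = 4.20.
Ka = 10^(-4.20) = 6.3 x 10^-5.

6.3 x 10^-5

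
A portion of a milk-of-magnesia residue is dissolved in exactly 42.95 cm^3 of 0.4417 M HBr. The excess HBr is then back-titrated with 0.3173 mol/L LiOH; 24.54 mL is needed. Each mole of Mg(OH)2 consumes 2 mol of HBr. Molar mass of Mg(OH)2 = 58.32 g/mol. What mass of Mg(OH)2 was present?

0.326 g

Total n(HBr) added = 0.4417 x 0.04295 = 0.01897 mol.
n(LiOH) used = 0.3173 x 0.02454 = 0.007787 mol, which equals the excess n(HBr).
So n(HBr) consumed by the sample = 0.01897 - 0.007787 = 0.01118 mol.
n(Mg(OH)2) = 0.01118 / 2 = 0.005592 mol.
mass = 0.005592 mol x 58.32 g/mol = 0.326 g.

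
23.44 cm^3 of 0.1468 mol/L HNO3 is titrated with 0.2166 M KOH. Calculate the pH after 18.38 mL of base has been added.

12.11

n(acid) = 0.1468 x 0.02344 = 0.003441 mol; n(KOH) added = 0.2166 x 0.01838 = 0.003981 mol.
Base is in excess by 0.003981 - 0.003441 = 0.0005401 mol in a total volume of 0.04182 L.
[OH^-] = 0.0005401/0.04182 = 0.01292 M, so pOH = 1.89 and pH = 14.00 - 1.89 = 12.11.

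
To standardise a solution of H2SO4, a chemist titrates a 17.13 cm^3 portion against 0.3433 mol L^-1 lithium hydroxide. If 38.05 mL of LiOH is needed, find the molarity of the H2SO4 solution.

0.381 M

n(LiOH) delivered = 0.3433 x 0.03805 = 0.01306 mol.
The reaction is 1 H2SO4 + 2 LiOH, so n(H2SO4) = 0.01306 x 1/2 = 0.006531 mol.
[H2SO4] = 0.006531 mol / 0.01713 L = 0.381 M.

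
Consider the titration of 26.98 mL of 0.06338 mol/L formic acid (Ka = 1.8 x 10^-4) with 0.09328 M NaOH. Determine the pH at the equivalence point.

n(HCOOH) = 0.06338 x 0.02698 = 0.001710 mol; V(NaOH) at equivalence = 0.001710/0.09328 = 0.01833 L.
At equivalence all the acid is converted to HCOO-; total volume = 0.02698 + 0.01833 = 0.04531 L, so [HCOO-] = 0.001710/0.04531 = 0.03774 M.
Kb = Kw/Ka = 1.0e-14 / 1.8 x 10^-4 = 5.56e-11.
[OH^-] = sqrt(Kb x [HCOO-]) = sqrt(5.56e-11 x 0.03774) = 1.45e-6 M.
pOH = 5.84, so pH = 14.00 - 5.84 = 8.16.

8.16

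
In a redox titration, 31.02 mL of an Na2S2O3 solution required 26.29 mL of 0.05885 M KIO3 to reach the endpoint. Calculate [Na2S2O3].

n(KIO3) = 0.05885 x 0.02629 = 0.001547 mol.
From the balanced equation, 1 mol KIO3 reacts with 6 mol Na2S2O3, so n(Na2S2O3) = 0.001547 x 6/1 = 0.009283 mol.
[Na2S2O3] = 0.009283 / 0.03102 L = 0.299 M.

0.299 M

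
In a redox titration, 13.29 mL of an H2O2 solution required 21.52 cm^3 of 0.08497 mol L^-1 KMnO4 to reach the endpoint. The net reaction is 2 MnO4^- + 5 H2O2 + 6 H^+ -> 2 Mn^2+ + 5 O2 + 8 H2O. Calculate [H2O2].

0.344 M

n(KMnO4) = 0.08497 x 0.02152 = 0.001829 mol.
From the balanced equation, 2 mol KMnO4 reacts with 5 mol H2O2, so n(H2O2) = 0.001829 x 5/2 = 0.004571 mol.
[H2O2] = 0.004571 / 0.01329 L = 0.344 M.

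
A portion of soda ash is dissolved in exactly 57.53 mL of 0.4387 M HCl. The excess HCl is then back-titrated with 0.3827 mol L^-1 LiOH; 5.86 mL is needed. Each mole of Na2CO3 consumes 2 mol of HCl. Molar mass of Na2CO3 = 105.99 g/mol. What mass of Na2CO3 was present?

1.22 g

Total n(HCl) added = 0.4387 x 0.05753 = 0.02524 mol.
n(LiOH) used = 0.3827 x 0.005860 = 0.002243 mol, which equals the excess n(HCl).
So n(HCl) consumed by the sample = 0.02524 - 0.002243 = 0.02300 mol.
n(Na2CO3) = 0.02300 / 2 = 0.01150 mol.
mass = 0.01150 mol x 105.99 g/mol = 1.22 g.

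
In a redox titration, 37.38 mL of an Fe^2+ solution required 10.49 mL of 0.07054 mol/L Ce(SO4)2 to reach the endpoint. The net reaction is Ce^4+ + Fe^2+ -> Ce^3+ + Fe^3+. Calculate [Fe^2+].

n(Ce(SO4)2) = 0.07054 x 0.01049 = 0.0007400 mol.
From the balanced equation, 1 mol Ce(SO4)2 reacts with 1 mol Fe^2+, so n(Fe^2+) = 0.0007400 x 1/1 = 0.0007400 mol.
[Fe^2+] = 0.0007400 / 0.03738 L = 0.0198 M.

0.0198 M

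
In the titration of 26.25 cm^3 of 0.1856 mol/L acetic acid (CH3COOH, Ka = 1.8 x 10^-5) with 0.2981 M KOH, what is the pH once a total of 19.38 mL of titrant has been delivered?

12.30

n(acid) = 0.1856 x 0.02625 = 0.004872 mol; n(KOH) added = 0.2981 x 0.01938 = 0.005777 mol.
Base is in excess by 0.005777 - 0.004872 = 0.0009052 mol in a total volume of 0.04563 L.
[OH^-] = 0.0009052/0.04563 = 0.01984 M, so pOH = 1.70 and pH = 14.00 - 1.70 = 12.30.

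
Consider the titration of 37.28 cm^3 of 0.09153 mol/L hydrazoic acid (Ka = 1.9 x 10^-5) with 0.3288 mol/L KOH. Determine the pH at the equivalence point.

8.79

n(HN3) = 0.09153 x 0.03728 = 0.003412 mol; V(KOH) at equivalence = 0.003412/0.3288 = 0.01038 L.
At equivalence all the acid is converted to N3-; total volume = 0.03728 + 0.01038 = 0.04766 L, so [N3-] = 0.003412/0.04766 = 0.07160 M.
Kb = Kw/Ka = 1.0e-14 / 1.9 x 10^-5 = 5.26e-10.
[OH^-] = sqrt(Kb x [N3-]) = sqrt(5.26e-10 x 0.07160) = 6.14e-6 M.
pOH = 5.21, so pH = 14.00 - 5.21 = 8.79.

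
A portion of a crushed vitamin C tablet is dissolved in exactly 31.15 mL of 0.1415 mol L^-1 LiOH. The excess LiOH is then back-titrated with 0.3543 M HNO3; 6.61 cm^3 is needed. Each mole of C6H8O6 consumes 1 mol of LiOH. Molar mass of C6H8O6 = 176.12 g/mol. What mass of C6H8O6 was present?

Total n(LiOH) added = 0.1415 x 0.03115 = 0.004408 mol.
n(HNO3) used = 0.3543 x 0.006610 = 0.002342 mol, which equals the excess n(LiOH).
So n(LiOH) consumed by the sample = 0.004408 - 0.002342 = 0.002066 mol.
n(C6H8O6) = 0.002066 / 1 = 0.002066 mol.
mass = 0.002066 mol x 176.12 g/mol = 0.364 g.

0.364 g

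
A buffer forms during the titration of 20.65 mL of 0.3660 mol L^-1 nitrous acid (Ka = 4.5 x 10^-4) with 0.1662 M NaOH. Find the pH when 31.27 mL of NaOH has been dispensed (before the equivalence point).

3.69

Initial n(HNO2) = 0.3660 x 0.02065 = 0.007558 mol.
n(NaOH) added = 0.1662 x 0.03127 = 0.005197 mol, converting that many moles of HNO2 to NO2-.
Remaining n(HNO2) = 0.002361 mol; n(NO2-) = 0.005197 mol.
By Henderson-Hasselbalch, pH = pKa + log([A^-]/[HA]) = 3.35 + log(0.005197/0.002361) = 3.35 + (+0.34) = 3.69.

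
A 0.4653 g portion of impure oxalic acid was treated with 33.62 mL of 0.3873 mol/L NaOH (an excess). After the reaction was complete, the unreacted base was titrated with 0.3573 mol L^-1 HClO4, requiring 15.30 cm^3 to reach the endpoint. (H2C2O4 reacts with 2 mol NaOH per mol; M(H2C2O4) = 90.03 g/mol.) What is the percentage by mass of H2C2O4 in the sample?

73.1%

Total n(NaOH) added = 0.3873 x 0.03362 = 0.01302 mol.
n(HClO4) used = 0.3573 x 0.01530 = 0.005467 mol, which equals the excess n(NaOH).
So n(NaOH) consumed by the sample = 0.01302 - 0.005467 = 0.007554 mol.
n(H2C2O4) = 0.007554 / 2 = 0.003777 mol.
mass H2C2O4 = 0.003777 x 90.03 = 0.3401 g, so %H2C2O4 = 0.3401/0.4653 x 100 = 73.1%.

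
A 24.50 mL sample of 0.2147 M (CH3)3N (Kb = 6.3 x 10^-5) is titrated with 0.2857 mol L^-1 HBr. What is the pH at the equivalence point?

n((CH3)3N) = 0.2147 x 0.02450 = 0.005260 mol; V(HBr) at equivalence = 0.005260/0.2857 = 0.01841 L.
At equivalence the base is fully converted to (CH3)3NH+; total volume = 0.04291 L, so [(CH3)3NH+] = 0.005260/0.04291 = 0.1226 M.
Ka((CH3)3NH+) = Kw/Kb = 1.0e-14 / 6.3 x 10^-5 = 1.59e-10.
[H^+] = sqrt(Ka x [(CH3)3NH+]) = sqrt(1.59e-10 x 0.1226) = 4.41e-6 M.
pH = -log(4.41e-6) = 5.36.

5.36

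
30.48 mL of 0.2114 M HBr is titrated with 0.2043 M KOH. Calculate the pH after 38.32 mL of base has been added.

12.30

n(acid) = 0.2114 x 0.03048 = 0.006443 mol; n(KOH) added = 0.2043 x 0.03832 = 0.007829 mol.
Base is in excess by 0.007829 - 0.006443 = 0.001385 mol in a total volume of 0.06880 L.
[OH^-] = 0.001385/0.06880 = 0.02014 M, so pOH = 1.70 and pH = 14.00 - 1.70 = 12.30.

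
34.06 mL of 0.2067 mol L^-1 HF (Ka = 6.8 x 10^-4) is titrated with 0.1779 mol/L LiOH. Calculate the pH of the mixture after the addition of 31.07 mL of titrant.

3.73

Initial n(HF) = 0.2067 x 0.03406 = 0.007040 mol.
n(LiOH) added = 0.1779 x 0.03107 = 0.005527 mol, converting that many moles of HF to F-.
Remaining n(HF) = 0.001513 mol; n(F-) = 0.005527 mol.
By Henderson-Hasselbalch, pH = pKa + log([A^-]/[HA]) = 3.17 + log(0.005527/0.001513) = 3.17 + (+0.56) = 3.73.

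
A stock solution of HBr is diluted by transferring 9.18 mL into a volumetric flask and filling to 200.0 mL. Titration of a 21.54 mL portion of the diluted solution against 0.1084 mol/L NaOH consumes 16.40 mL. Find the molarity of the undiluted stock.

1.80 M

n(NaOH) = 0.1084 x 0.01640 = 0.001778 mol.
n(HBr) in the aliquot = 0.001778 mol.
[diluted HBr] = 0.001778 / 0.02154 = 0.08253 M.
Dilution factor = 200.0/9.180 = 21.79, so [stock] = 0.08253 x 21.79 = 1.80 M.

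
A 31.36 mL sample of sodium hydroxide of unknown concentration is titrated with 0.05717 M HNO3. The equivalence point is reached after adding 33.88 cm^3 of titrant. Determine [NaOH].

0.0618 M

n(HNO3) delivered = 0.05717 x 0.03388 = 0.001937 mol.
For a 1:1 reaction, n(NaOH) = 0.001937 mol.
[NaOH] = 0.001937 mol / 0.03136 L = 0.0618 M.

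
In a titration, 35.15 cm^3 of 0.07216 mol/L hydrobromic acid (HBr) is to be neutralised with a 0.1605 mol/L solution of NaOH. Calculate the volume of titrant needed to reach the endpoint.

n(HBr) = 0.07216 mol/L x 0.03515 L = 0.002536 mol.
At equivalence n(NaOH) = n(HBr) = 0.002536 mol.
V(NaOH) = 0.002536 / 0.1605 = 0.01580 L = 15.8 mL.

15.8 mL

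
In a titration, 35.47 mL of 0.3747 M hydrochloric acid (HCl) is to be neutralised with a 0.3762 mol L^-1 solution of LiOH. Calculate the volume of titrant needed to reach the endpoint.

35.3 mL

n(HCl) = 0.3747 mol/L x 0.03547 L = 0.01329 mol.
At equivalence n(LiOH) = n(HCl) = 0.01329 mol.
V(LiOH) = 0.01329 / 0.3762 = 0.03533 L = 35.3 mL.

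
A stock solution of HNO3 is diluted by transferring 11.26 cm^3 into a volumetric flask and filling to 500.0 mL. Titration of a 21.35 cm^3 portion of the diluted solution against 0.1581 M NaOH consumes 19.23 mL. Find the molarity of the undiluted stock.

6.32 M

n(NaOH) = 0.1581 x 0.01923 = 0.003040 mol.
n(HNO3) in the aliquot = 0.003040 mol.
[diluted HNO3] = 0.003040 / 0.02135 = 0.1424 M.
Dilution factor = 500.0/11.26 = 44.40, so [stock] = 0.1424 x 44.40 = 6.32 M.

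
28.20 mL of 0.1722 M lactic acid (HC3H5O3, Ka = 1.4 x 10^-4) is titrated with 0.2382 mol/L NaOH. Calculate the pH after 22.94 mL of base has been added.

12.08

n(acid) = 0.1722 x 0.02820 = 0.004856 mol; n(NaOH) added = 0.2382 x 0.02294 = 0.005464 mol.
Base is in excess by 0.005464 - 0.004856 = 0.0006083 mol in a total volume of 0.05114 L.
[OH^-] = 0.0006083/0.05114 = 0.01189 M, so pOH = 1.92 and pH = 14.00 - 1.92 = 12.08.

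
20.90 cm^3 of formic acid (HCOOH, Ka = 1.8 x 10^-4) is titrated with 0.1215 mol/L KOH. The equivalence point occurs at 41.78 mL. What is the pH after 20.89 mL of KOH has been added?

3.74

20.89 mL is exactly half the equivalence volume (41.78/2), i.e. the half-equivalence point.
There, n(HA) = n(A^-), so pH = pKa = -log(1.8 x 10^-4) = 3.74.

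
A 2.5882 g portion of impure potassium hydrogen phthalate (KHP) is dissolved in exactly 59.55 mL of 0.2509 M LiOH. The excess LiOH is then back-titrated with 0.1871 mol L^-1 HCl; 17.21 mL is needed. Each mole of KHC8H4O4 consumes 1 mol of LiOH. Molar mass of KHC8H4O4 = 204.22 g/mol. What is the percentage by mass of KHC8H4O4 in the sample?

92.5%

Total n(LiOH) added = 0.2509 x 0.05955 = 0.01494 mol.
n(HCl) used = 0.1871 x 0.01721 = 0.003220 mol, which equals the excess n(LiOH).
So n(LiOH) consumed by the sample = 0.01494 - 0.003220 = 0.01172 mol.
n(KHC8H4O4) = 0.01172 / 1 = 0.01172 mol.
mass KHC8H4O4 = 0.01172 x 204.22 = 2.394 g, so %KHC8H4O4 = 2.394/2.5882 x 100 = 92.5%.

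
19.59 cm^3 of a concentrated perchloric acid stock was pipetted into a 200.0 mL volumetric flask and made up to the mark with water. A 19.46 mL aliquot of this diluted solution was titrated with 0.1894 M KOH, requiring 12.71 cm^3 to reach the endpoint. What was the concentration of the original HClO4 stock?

1.26 M

n(KOH) = 0.1894 x 0.01271 = 0.002407 mol.
n(HClO4) in the aliquot = 0.002407 mol.
[diluted HClO4] = 0.002407 / 0.01946 = 0.1237 M.
Dilution factor = 200.0/19.59 = 10.21, so [stock] = 0.1237 x 10.21 = 1.26 M.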